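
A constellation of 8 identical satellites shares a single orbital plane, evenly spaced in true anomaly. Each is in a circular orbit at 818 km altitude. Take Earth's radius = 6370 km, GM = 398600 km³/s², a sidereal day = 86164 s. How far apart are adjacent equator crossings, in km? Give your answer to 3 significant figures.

Semi-major axis a = 6370 + 818 = 7188 km. Period T = 2π√(a³/μ) = 2π√(7188³/398600) = 6064.9 s = 101.08 min.
Single-satellite node shift = (6064.9/86164) × 360° = 25.34°.
With 8 satellites evenly phased, successive equator crossings are 25.34/8 = 3.167° apart.
That is 3.167 × 111.2 = 352 km at the equator.

352 km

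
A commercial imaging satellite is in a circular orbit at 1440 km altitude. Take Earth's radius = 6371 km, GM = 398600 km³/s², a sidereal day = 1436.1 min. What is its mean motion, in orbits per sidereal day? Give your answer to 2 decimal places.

Semi-major axis a = 6371 + 1440 = 7811 km. Period T = 2π√(a³/μ) = 2π√(7811³/398600) = 6870.2 s = 114.50 min.
Orbits per sidereal day = 86166 / 6870.2 = 12.542.

12.54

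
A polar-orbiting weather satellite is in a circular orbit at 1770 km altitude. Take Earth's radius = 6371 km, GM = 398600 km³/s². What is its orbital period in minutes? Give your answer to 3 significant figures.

Semi-major axis a = 6371 + 1770 = 8141 km. Period T = 2π√(a³/μ) = 2π√(8141³/398600) = 7310.2 s = 121.84 min.

122 min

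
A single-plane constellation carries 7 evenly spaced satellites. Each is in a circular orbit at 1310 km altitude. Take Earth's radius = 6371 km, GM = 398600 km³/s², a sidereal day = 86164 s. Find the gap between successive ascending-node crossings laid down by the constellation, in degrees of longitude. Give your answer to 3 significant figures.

4.00°

Semi-major axis a = 6371 + 1310 = 7681 km. Period T = 2π√(a³/μ) = 2π√(7681³/398600) = 6699.4 s = 111.66 min.
Single-satellite node shift = (6699.4/86164) × 360° = 27.99°.
With 7 satellites evenly phased, successive equator crossings are 27.99/7 = 3.999° apart.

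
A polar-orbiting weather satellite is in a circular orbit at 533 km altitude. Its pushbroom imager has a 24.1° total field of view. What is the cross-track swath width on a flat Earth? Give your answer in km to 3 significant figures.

228 km

Half-angle = 24.1°/2 = 12.05°.
Swath width ≈ 2h·tan(θ/2) = 2 × 533 × tan(12.05°) = 227.6 km.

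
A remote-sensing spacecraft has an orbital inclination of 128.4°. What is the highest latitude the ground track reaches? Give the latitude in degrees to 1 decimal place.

Retrograde orbit: the ground track reaches ±(180° − i) = ±(180 − 128.4) = ±51.6°.

51.6°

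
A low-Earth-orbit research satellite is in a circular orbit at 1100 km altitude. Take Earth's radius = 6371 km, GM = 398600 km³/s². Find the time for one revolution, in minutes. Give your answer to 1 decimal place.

Semi-major axis a = 6371 + 1100 = 7471 km. Period T = 2π√(a³/μ) = 2π√(7471³/398600) = 6426.6 s = 107.11 min.

107.1 min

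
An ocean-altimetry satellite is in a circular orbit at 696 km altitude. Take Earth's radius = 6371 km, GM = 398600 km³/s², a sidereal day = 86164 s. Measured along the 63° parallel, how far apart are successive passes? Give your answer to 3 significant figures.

1250 km

Semi-major axis a = 6371 + 696 = 7067 km. Period T = 2π√(a³/μ) = 2π√(7067³/398600) = 5912.4 s = 98.54 min.
Node shift per orbit = (5912.4/86164) × 360° = 24.70°.
Equatorial spacing = 24.70 × 111.2 km/° = 2747 km.
At 63° latitude, spacing = 2747 × cos(63°) = 1247 km.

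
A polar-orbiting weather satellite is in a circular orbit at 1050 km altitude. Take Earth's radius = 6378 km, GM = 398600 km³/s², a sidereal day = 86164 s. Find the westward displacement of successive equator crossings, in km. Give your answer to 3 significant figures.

Semi-major axis a = 6378 + 1050 = 7428 km. Period T = 2π√(a³/μ) = 2π√(7428³/398600) = 6371.2 s = 106.19 min.
During one orbit Earth rotates (6371.2 / 86164) × 360° = 26.62°.
At the equator that is 26.62° × (2π·6378/360) km/° = 26.62 × 111.3 = 2963 km.

2960 km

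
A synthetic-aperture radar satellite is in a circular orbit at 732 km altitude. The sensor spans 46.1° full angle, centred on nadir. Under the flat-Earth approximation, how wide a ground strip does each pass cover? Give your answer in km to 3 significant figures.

Half-angle = 46.1°/2 = 23.05°.
Swath width ≈ 2h·tan(θ/2) = 2 × 732 × tan(23.05°) = 622.9 km.

623 km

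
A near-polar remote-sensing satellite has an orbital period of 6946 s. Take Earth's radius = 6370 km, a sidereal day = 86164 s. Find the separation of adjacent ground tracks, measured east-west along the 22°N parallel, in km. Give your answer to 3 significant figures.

Node shift per orbit = (6946.0/86164) × 360° = 29.02°.
Equatorial spacing = 29.02 × 111.2 km/° = 3226 km.
At 22° latitude, spacing = 3226 × cos(22°) = 2992 km.

2990 km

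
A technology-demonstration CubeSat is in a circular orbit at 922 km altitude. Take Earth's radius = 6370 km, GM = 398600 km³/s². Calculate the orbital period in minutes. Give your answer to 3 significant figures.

103 min

Semi-major axis a = 6370 + 922 = 7292 km. Period T = 2π√(a³/μ) = 2π√(7292³/398600) = 6197.0 s = 103.28 min.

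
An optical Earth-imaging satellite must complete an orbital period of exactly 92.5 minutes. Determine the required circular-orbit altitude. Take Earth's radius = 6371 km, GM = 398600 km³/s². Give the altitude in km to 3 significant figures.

T = 92.5 min = 5550.0 s.
From T = 2π√(a³/μ): a = (μ T²/4π²)^(1/3) = (398600 × 5550.0² / 4π²)^(1/3) = 6775 km.
Altitude h = a − R = 6775 − 6371 = 404 km.

404 km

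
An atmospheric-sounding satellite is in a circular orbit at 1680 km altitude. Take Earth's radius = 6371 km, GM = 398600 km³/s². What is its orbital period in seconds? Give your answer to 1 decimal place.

Semi-major axis a = 6371 + 1680 = 8051 km. Period T = 2π√(a³/μ) = 2π√(8051³/398600) = 7189.3 s = 119.82 min.

7189.3 seconds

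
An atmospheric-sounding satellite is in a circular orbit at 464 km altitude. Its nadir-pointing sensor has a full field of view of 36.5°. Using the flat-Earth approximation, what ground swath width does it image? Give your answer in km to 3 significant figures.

Half-angle = 36.5°/2 = 18.25°.
Swath width ≈ 2h·tan(θ/2) = 2 × 464 × tan(18.25°) = 306.0 km.

306 km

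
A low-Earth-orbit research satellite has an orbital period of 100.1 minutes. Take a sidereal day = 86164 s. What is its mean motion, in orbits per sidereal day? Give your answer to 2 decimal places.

14.35

T = 100.1 min = 6006.0 s.
Orbits per sidereal day = 86164 / 6006.0 = 14.346.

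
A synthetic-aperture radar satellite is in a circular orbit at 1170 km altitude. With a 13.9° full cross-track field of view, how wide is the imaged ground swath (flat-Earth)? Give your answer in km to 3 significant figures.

285 km

Half-angle = 13.9°/2 = 6.95°.
Swath width ≈ 2h·tan(θ/2) = 2 × 1170 × tan(6.95°) = 285.2 km.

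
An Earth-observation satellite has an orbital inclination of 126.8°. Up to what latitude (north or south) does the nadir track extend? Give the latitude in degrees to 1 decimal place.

53.2°

Retrograde orbit: the ground track reaches ±(180° − i) = ±(180 − 126.8) = ±53.2°.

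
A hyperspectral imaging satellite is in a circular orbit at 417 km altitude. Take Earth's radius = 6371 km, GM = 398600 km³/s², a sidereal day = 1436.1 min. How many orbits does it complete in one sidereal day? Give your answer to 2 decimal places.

15.48

Semi-major axis a = 6371 + 417 = 6788 km. Period T = 2π√(a³/μ) = 2π√(6788³/398600) = 5565.8 s = 92.76 min.
Orbits per sidereal day = 86166 / 5565.8 = 15.481.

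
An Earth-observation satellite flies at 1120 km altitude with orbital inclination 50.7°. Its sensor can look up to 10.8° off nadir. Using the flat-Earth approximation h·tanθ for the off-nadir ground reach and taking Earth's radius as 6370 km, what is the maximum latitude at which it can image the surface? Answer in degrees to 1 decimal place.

For a prograde orbit the ground track reaches latitude ±i = ±50.7°.
Sensor half-swath on the ground ≈ 1120·tan(10.8°) = 214 km = 1.92° of latitude.
Maximum observable latitude ≈ 50.7 + 1.92 = 52.6°.

52.6°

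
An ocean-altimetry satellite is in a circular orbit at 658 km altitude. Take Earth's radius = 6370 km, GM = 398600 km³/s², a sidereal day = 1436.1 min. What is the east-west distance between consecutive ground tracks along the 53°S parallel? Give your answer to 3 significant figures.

Semi-major axis a = 6370 + 658 = 7028 km. Period T = 2π√(a³/μ) = 2π√(7028³/398600) = 5863.5 s = 97.73 min.
Node shift per orbit = (5863.5/86166) × 360° = 24.50°.
Equatorial spacing = 24.50 × 111.2 km/° = 2724 km.
At 53° latitude, spacing = 2724 × cos(53°) = 1639 km.

1640 km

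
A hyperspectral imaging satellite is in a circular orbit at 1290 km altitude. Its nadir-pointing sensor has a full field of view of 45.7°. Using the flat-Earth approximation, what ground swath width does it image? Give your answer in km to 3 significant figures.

1090 km

Half-angle = 45.7°/2 = 22.85°.
Swath width ≈ 2h·tan(θ/2) = 2 × 1290 × tan(22.85°) = 1087.2 km.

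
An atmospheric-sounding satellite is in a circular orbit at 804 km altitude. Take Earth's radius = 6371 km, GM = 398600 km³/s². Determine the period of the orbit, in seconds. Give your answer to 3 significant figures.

6050 seconds

Semi-major axis a = 6371 + 804 = 7175 km. Period T = 2π√(a³/μ) = 2π√(7175³/398600) = 6048.4 s = 100.81 min.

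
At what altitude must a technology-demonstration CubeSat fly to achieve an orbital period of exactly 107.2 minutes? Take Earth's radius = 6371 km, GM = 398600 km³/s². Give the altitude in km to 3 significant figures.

T = 107.2 min = 6432.0 s.
From T = 2π√(a³/μ): a = (μ T²/4π²)^(1/3) = (398600 × 6432.0² / 4π²)^(1/3) = 7475 km.
Altitude h = a − R = 7475 − 6371 = 1104 km.

1100 km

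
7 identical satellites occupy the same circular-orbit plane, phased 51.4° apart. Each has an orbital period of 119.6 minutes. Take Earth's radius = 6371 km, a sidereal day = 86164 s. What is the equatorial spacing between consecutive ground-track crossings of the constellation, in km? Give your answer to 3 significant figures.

T = 119.6 min = 7176.0 s.
Single-satellite node shift = (7176.0/86164) × 360° = 29.98°.
With 7 satellites evenly phased, successive equator crossings are 29.98/7 = 4.283° apart.
That is 4.283 × 111.2 = 476 km at the equator.

476 km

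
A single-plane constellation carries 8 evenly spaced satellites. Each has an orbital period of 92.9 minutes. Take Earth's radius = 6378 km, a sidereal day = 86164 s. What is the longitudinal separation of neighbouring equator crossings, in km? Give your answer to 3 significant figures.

T = 92.9 min = 5574.0 s.
Single-satellite node shift = (5574.0/86164) × 360° = 23.29°.
With 8 satellites evenly phased, successive equator crossings are 23.29/8 = 2.911° apart.
That is 2.911 × 111.3 = 324 km at the equator.

324 km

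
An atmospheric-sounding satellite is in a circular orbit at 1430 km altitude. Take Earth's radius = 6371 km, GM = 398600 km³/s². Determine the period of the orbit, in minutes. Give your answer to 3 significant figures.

114 min

Semi-major axis a = 6371 + 1430 = 7801 km. Period T = 2π√(a³/μ) = 2π√(7801³/398600) = 6857.0 s = 114.28 min.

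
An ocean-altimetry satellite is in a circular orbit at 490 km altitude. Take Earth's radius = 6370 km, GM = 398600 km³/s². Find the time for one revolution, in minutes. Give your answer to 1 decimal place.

Semi-major axis a = 6370 + 490 = 6860 km. Period T = 2π√(a³/μ) = 2π√(6860³/398600) = 5654.5 s = 94.24 min.

94.2 min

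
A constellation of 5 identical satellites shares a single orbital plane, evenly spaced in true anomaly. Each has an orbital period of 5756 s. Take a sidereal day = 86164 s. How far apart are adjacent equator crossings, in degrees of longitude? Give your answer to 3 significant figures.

Single-satellite node shift = (5756.0/86164) × 360° = 24.05°.
With 5 satellites evenly phased, successive equator crossings are 24.05/5 = 4.810° apart.

4.81°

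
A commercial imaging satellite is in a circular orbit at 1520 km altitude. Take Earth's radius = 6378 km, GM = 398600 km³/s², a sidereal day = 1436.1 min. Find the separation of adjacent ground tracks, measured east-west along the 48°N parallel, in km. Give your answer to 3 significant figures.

Semi-major axis a = 6378 + 1520 = 7898 km. Period T = 2π√(a³/μ) = 2π√(7898³/398600) = 6985.3 s = 116.42 min.
Node shift per orbit = (6985.3/86166) × 360° = 29.18°.
Equatorial spacing = 29.18 × 111.3 km/° = 3249 km.
At 48° latitude, spacing = 3249 × cos(48°) = 2174 km.

2170 km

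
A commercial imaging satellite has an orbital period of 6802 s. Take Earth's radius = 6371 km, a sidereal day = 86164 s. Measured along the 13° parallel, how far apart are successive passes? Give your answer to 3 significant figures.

3080 km

Node shift per orbit = (6802.0/86164) × 360° = 28.42°.
Equatorial spacing = 28.42 × 111.2 km/° = 3160 km.
At 13° latitude, spacing = 3160 × cos(13°) = 3079 km.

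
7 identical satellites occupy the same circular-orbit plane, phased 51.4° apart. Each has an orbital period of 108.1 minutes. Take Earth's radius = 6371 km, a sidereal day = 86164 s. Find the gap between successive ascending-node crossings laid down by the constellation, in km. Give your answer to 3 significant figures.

430 km

T = 108.1 min = 6486.0 s.
Single-satellite node shift = (6486.0/86164) × 360° = 27.10°.
With 7 satellites evenly phased, successive equator crossings are 27.10/7 = 3.871° apart.
That is 3.871 × 111.2 = 430 km at the equator.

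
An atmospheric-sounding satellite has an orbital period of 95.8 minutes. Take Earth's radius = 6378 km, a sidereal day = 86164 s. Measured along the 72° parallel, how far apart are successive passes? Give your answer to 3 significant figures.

826 km

T = 95.8 min = 5748.0 s.
Node shift per orbit = (5748.0/86164) × 360° = 24.02°.
Equatorial spacing = 24.02 × 111.3 km/° = 2673 km.
At 72° latitude, spacing = 2673 × cos(72°) = 826 km.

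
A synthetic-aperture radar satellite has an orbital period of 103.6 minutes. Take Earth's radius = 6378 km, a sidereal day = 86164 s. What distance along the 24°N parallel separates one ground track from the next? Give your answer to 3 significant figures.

2640 km

T = 103.6 min = 6216.0 s.
Node shift per orbit = (6216.0/86164) × 360° = 25.97°.
Equatorial spacing = 25.97 × 111.3 km/° = 2891 km.
At 24° latitude, spacing = 2891 × cos(24°) = 2641 km.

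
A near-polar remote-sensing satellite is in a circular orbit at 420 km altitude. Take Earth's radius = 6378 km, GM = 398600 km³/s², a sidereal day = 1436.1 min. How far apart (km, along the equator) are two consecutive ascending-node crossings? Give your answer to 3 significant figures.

2590 km

Semi-major axis a = 6378 + 420 = 6798 km. Period T = 2π√(a³/μ) = 2π√(6798³/398600) = 5578.1 s = 92.97 min.
During one orbit Earth rotates (5578.1 / 86166) × 360° = 23.31°.
At the equator that is 23.31° × (2π·6378/360) km/° = 23.31 × 111.3 = 2594 km.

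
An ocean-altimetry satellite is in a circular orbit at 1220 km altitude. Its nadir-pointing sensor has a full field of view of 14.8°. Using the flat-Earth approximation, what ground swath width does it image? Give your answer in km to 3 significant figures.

Half-angle = 14.8°/2 = 7.4°.
Swath width ≈ 2h·tan(θ/2) = 2 × 1220 × tan(7.4°) = 316.9 km.

317 km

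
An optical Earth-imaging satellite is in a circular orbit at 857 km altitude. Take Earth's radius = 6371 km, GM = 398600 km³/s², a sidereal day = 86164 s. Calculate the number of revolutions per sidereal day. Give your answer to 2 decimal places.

Semi-major axis a = 6371 + 857 = 7228 km. Period T = 2π√(a³/μ) = 2π√(7228³/398600) = 6115.6 s = 101.93 min.
Orbits per sidereal day = 86164 / 6115.6 = 14.089.

14.09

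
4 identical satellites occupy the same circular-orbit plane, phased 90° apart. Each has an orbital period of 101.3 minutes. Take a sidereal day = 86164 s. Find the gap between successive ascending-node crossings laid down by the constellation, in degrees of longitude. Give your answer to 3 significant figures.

T = 101.3 min = 6078.0 s.
Single-satellite node shift = (6078.0/86164) × 360° = 25.39°.
With 4 satellites evenly phased, successive equator crossings are 25.39/4 = 6.349° apart.

6.35°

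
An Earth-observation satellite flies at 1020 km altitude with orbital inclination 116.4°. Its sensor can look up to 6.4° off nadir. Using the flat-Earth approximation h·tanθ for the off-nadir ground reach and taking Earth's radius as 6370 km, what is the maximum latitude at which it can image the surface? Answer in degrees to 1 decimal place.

64.6°

Retrograde orbit: the ground track reaches ±(180° − i) = ±(180 − 116.4) = ±63.6°.
Sensor half-swath on the ground ≈ 1020·tan(6.4°) = 114 km = 1.03° of latitude.
Maximum observable latitude ≈ 63.6 + 1.03 = 64.6°.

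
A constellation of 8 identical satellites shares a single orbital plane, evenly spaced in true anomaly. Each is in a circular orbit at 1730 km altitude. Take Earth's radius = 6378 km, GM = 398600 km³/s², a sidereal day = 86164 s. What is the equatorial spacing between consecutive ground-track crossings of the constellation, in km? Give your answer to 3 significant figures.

422 km

Semi-major axis a = 6378 + 1730 = 8108 km. Period T = 2π√(a³/μ) = 2π√(8108³/398600) = 7265.8 s = 121.10 min.
Single-satellite node shift = (7265.8/86164) × 360° = 30.36°.
With 8 satellites evenly phased, successive equator crossings are 30.36/8 = 3.795° apart.
That is 3.795 × 111.3 = 422 km at the equator.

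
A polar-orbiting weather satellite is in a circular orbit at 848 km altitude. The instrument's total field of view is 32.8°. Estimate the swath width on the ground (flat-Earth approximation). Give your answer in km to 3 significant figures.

Half-angle = 32.8°/2 = 16.4°.
Swath width ≈ 2h·tan(θ/2) = 2 × 848 × tan(16.4°) = 499.2 km.

499 km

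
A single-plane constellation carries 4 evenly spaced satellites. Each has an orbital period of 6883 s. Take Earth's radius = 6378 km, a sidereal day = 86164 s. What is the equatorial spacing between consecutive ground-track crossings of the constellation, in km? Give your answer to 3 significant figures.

800 km

Single-satellite node shift = (6883.0/86164) × 360° = 28.76°.
With 4 satellites evenly phased, successive equator crossings are 28.76/4 = 7.189° apart.
That is 7.189 × 111.3 = 800 km at the equator.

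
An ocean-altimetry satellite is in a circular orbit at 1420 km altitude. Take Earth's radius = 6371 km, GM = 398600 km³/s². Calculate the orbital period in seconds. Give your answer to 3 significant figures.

Semi-major axis a = 6371 + 1420 = 7791 km. Period T = 2π√(a³/μ) = 2π√(7791³/398600) = 6843.9 s = 114.06 min.

6840 seconds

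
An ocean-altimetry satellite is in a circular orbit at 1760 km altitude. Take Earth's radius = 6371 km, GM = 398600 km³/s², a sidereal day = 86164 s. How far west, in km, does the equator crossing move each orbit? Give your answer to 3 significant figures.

Semi-major axis a = 6371 + 1760 = 8131 km. Period T = 2π√(a³/μ) = 2π√(8131³/398600) = 7296.7 s = 121.61 min.
During one orbit Earth rotates (7296.7 / 86164) × 360° = 30.49°.
At the equator that is 30.49° × (2π·6371/360) km/° = 30.49 × 111.2 = 3390 km.

3390 km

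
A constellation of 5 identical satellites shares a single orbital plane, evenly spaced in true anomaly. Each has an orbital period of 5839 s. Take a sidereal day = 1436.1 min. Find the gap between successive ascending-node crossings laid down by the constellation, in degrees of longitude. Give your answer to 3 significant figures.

4.88°

Single-satellite node shift = (5839.0/86166) × 360° = 24.40°.
With 5 satellites evenly phased, successive equator crossings are 24.40/5 = 4.879° apart.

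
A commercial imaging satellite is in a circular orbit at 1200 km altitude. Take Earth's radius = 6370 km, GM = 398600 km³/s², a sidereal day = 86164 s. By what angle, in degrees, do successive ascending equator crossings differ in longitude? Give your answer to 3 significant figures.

Semi-major axis a = 6370 + 1200 = 7570 km. Period T = 2π√(a³/μ) = 2π√(7570³/398600) = 6554.7 s = 109.25 min.
During one orbit Earth rotates (6554.7 / 86164) × 360° = 27.39°.

27.4°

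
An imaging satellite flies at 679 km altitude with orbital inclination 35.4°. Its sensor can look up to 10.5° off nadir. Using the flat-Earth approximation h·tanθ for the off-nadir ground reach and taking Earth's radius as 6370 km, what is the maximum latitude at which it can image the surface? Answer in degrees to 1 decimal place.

For a prograde orbit the ground track reaches latitude ±i = ±35.4°.
Sensor half-swath on the ground ≈ 679·tan(10.5°) = 126 km = 1.13° of latitude.
Maximum observable latitude ≈ 35.4 + 1.13 = 36.5°.

36.5°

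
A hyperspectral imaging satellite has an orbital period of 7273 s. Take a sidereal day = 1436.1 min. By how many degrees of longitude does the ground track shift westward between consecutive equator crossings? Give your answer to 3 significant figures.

30.4°

During one orbit Earth rotates (7273.0 / 86166) × 360° = 30.39°.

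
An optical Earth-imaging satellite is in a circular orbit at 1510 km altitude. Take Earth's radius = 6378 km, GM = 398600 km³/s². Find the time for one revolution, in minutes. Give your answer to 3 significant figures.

116 min

Semi-major axis a = 6378 + 1510 = 7888 km. Period T = 2π√(a³/μ) = 2π√(7888³/398600) = 6972.1 s = 116.20 min.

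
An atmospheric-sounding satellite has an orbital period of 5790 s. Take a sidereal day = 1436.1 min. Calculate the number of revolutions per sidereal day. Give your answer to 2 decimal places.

Orbits per sidereal day = 86166 / 5790.0 = 14.882.

14.88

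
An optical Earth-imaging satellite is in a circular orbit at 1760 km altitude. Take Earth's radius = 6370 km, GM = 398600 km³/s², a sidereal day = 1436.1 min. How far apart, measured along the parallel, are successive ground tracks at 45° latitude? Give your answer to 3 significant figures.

Semi-major axis a = 6370 + 1760 = 8130 km. Period T = 2π√(a³/μ) = 2π√(8130³/398600) = 7295.4 s = 121.59 min.
Node shift per orbit = (7295.4/86166) × 360° = 30.48°.
Equatorial spacing = 30.48 × 111.2 km/° = 3389 km.
At 45° latitude, spacing = 3389 × cos(45°) = 2396 km.

2400 km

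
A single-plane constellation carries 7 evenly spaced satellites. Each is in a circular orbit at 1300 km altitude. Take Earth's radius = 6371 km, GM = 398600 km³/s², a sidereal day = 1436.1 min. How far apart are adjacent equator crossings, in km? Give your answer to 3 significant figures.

Semi-major axis a = 6371 + 1300 = 7671 km. Period T = 2π√(a³/μ) = 2π√(7671³/398600) = 6686.4 s = 111.44 min.
Single-satellite node shift = (6686.4/86166) × 360° = 27.94°.
With 7 satellites evenly phased, successive equator crossings are 27.94/7 = 3.991° apart.
That is 3.991 × 111.2 = 444 km at the equator.

444 km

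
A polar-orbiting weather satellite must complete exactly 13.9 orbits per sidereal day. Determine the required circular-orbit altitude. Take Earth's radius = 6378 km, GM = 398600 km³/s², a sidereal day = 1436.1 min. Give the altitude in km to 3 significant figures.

916 km

Required period T = 86166 / 13.9 = 6199.0 s.
From T = 2π√(a³/μ): a = (μ T²/4π²)^(1/3) = (398600 × 6199.0² / 4π²)^(1/3) = 7294 km.
Altitude h = a − R = 7294 − 6378 = 916 km.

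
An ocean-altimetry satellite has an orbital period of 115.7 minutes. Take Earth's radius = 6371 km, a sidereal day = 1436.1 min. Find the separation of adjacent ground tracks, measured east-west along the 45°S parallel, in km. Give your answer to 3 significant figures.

T = 115.7 min = 6942.0 s.
Node shift per orbit = (6942.0/86166) × 360° = 29.00°.
Equatorial spacing = 29.00 × 111.2 km/° = 3225 km.
At 45° latitude, spacing = 3225 × cos(45°) = 2280 km.

2280 km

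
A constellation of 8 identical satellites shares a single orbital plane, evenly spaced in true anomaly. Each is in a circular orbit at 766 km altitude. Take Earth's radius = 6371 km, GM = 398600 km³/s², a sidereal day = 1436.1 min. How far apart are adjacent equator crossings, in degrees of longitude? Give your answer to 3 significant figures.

Semi-major axis a = 6371 + 766 = 7137 km. Period T = 2π√(a³/μ) = 2π√(7137³/398600) = 6000.5 s = 100.01 min.
Single-satellite node shift = (6000.5/86166) × 360° = 25.07°.
With 8 satellites evenly phased, successive equator crossings are 25.07/8 = 3.134° apart.

3.13°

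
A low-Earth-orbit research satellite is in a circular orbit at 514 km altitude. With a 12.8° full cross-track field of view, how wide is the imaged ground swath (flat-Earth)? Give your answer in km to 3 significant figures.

Half-angle = 12.8°/2 = 6.4°.
Swath width ≈ 2h·tan(θ/2) = 2 × 514 × tan(6.4°) = 115.3 km.

115 km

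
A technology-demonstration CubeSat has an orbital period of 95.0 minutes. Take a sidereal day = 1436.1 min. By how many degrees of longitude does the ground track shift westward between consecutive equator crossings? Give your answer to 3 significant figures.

23.8°

T = 95.0 min = 5700.0 s.
During one orbit Earth rotates (5700.0 / 86166) × 360° = 23.81°.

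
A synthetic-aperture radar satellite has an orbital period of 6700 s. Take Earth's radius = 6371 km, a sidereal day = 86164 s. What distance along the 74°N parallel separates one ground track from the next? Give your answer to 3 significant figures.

858 km

Node shift per orbit = (6700.0/86164) × 360° = 27.99°.
Equatorial spacing = 27.99 × 111.2 km/° = 3113 km.
At 74° latitude, spacing = 3113 × cos(74°) = 858 km.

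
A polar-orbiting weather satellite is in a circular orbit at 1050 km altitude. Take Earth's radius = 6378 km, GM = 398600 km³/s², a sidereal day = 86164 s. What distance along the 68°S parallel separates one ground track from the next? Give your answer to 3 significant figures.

1110 km

Semi-major axis a = 6378 + 1050 = 7428 km. Period T = 2π√(a³/μ) = 2π√(7428³/398600) = 6371.2 s = 106.19 min.
Node shift per orbit = (6371.2/86164) × 360° = 26.62°.
Equatorial spacing = 26.62 × 111.3 km/° = 2963 km.
At 68° latitude, spacing = 2963 × cos(68°) = 1110 km.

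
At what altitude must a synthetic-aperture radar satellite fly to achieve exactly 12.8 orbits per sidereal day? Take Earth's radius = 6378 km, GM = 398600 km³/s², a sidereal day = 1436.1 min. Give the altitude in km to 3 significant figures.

Required period T = 86166 / 12.8 = 6731.7 s.
From T = 2π√(a³/μ): a = (μ T²/4π²)^(1/3) = (398600 × 6731.7² / 4π²)^(1/3) = 7706 km.
Altitude h = a − R = 7706 − 6378 = 1328 km.

1330 km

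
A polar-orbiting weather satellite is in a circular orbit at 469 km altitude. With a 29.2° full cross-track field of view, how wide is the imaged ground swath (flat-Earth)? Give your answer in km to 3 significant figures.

244 km

Half-angle = 29.2°/2 = 14.6°.
Swath width ≈ 2h·tan(θ/2) = 2 × 469 × tan(14.6°) = 244.3 km.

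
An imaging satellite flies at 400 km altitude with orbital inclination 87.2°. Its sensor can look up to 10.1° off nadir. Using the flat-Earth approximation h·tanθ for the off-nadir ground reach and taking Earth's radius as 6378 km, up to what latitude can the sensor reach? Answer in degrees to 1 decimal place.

For a prograde orbit the ground track reaches latitude ±i = ±87.2°.
Sensor half-swath on the ground ≈ 400·tan(10.1°) = 71 km = 0.64° of latitude.
Maximum observable latitude ≈ 87.2 + 0.64 = 87.8°.

87.8°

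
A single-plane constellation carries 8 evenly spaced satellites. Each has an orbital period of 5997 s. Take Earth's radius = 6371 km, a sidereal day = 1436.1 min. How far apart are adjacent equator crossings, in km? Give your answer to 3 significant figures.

Single-satellite node shift = (5997.0/86166) × 360° = 25.06°.
With 8 satellites evenly phased, successive equator crossings are 25.06/8 = 3.132° apart.
That is 3.132 × 111.2 = 348 km at the equator.

348 km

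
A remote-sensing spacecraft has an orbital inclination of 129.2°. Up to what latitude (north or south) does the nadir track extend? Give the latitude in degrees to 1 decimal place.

Retrograde orbit: the ground track reaches ±(180° − i) = ±(180 − 129.2) = ±50.8°.

50.8°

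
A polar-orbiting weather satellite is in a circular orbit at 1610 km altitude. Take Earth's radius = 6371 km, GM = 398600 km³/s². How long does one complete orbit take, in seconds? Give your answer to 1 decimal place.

7095.7 seconds

Semi-major axis a = 6371 + 1610 = 7981 km. Period T = 2π√(a³/μ) = 2π√(7981³/398600) = 7095.7 s = 118.26 min.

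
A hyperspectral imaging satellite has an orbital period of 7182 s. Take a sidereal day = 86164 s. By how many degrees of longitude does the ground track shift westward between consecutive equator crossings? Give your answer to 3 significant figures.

30.0°

During one orbit Earth rotates (7182.0 / 86164) × 360° = 30.01°.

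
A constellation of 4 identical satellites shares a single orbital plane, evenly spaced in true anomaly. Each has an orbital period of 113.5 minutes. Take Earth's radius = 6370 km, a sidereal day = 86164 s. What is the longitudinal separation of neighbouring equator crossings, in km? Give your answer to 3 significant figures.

T = 113.5 min = 6810.0 s.
Single-satellite node shift = (6810.0/86164) × 360° = 28.45°.
With 4 satellites evenly phased, successive equator crossings are 28.45/4 = 7.113° apart.
That is 7.113 × 111.2 = 791 km at the equator.

791 km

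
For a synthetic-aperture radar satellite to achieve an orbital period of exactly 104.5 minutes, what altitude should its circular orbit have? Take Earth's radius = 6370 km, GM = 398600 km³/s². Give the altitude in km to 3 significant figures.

T = 104.5 min = 6270.0 s.
From T = 2π√(a³/μ): a = (μ T²/4π²)^(1/3) = (398600 × 6270.0² / 4π²)^(1/3) = 7349 km.
Altitude h = a − R = 7349 − 6370 = 979 km.

979 km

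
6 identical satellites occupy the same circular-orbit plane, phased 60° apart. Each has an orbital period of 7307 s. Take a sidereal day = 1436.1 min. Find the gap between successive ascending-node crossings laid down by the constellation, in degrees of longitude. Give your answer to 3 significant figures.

Single-satellite node shift = (7307.0/86166) × 360° = 30.53°.
With 6 satellites evenly phased, successive equator crossings are 30.53/6 = 5.088° apart.

5.09°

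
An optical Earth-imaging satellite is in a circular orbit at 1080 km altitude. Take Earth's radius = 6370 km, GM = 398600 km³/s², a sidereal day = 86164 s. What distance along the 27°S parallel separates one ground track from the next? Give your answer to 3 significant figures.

Semi-major axis a = 6370 + 1080 = 7450 km. Period T = 2π√(a³/μ) = 2π√(7450³/398600) = 6399.5 s = 106.66 min.
Node shift per orbit = (6399.5/86164) × 360° = 26.74°.
Equatorial spacing = 26.74 × 111.2 km/° = 2973 km.
At 27° latitude, spacing = 2973 × cos(27°) = 2649 km.

2650 km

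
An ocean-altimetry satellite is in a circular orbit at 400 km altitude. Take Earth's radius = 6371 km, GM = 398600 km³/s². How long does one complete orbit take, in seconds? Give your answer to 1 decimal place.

Semi-major axis a = 6371 + 400 = 6771 km. Period T = 2π√(a³/μ) = 2π√(6771³/398600) = 5544.9 s = 92.41 min.

5544.9 seconds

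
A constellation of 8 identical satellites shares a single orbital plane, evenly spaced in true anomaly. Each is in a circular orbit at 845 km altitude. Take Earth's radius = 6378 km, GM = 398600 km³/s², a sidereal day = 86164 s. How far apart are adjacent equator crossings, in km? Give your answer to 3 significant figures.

355 km

Semi-major axis a = 6378 + 845 = 7223 km. Period T = 2π√(a³/μ) = 2π√(7223³/398600) = 6109.2 s = 101.82 min.
Single-satellite node shift = (6109.2/86164) × 360° = 25.52°.
With 8 satellites evenly phased, successive equator crossings are 25.52/8 = 3.191° apart.
That is 3.191 × 111.3 = 355 km at the equator.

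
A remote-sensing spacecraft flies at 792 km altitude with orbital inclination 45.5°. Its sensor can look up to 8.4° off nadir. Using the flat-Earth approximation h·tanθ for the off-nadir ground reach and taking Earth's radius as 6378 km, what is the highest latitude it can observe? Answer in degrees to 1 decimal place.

For a prograde orbit the ground track reaches latitude ±i = ±45.5°.
Sensor half-swath on the ground ≈ 792·tan(8.4°) = 117 km = 1.05° of latitude.
Maximum observable latitude ≈ 45.5 + 1.05 = 46.6°.

46.6°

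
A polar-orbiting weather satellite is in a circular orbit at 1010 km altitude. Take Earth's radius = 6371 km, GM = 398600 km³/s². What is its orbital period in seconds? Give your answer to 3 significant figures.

Semi-major axis a = 6371 + 1010 = 7381 km. Period T = 2π√(a³/μ) = 2π√(7381³/398600) = 6310.8 s = 105.18 min.

6310 seconds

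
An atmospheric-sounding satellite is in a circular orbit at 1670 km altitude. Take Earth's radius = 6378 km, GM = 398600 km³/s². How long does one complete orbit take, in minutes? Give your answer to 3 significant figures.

Semi-major axis a = 6378 + 1670 = 8048 km. Period T = 2π√(a³/μ) = 2π√(8048³/398600) = 7185.3 s = 119.75 min.

120 min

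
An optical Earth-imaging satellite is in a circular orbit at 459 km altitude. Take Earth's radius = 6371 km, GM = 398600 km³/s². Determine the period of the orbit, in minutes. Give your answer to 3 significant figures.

Semi-major axis a = 6371 + 459 = 6830 km. Period T = 2π√(a³/μ) = 2π√(6830³/398600) = 5617.5 s = 93.62 min.

93.6 min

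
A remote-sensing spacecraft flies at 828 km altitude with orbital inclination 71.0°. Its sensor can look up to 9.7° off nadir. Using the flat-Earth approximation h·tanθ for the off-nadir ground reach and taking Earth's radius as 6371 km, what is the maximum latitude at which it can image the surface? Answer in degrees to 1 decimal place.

72.3°

For a prograde orbit the ground track reaches latitude ±i = ±71.0°.
Sensor half-swath on the ground ≈ 828·tan(9.7°) = 142 km = 1.27° of latitude.
Maximum observable latitude ≈ 71.0 + 1.27 = 72.3°.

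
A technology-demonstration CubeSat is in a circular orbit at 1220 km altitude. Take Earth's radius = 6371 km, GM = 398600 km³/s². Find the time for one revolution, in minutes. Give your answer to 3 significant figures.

Semi-major axis a = 6371 + 1220 = 7591 km. Period T = 2π√(a³/μ) = 2π√(7591³/398600) = 6582.0 s = 109.70 min.

110 min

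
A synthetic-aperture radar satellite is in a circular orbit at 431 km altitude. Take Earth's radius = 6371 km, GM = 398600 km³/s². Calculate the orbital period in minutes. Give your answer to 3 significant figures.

93.0 min

Semi-major axis a = 6371 + 431 = 6802 km. Period T = 2π√(a³/μ) = 2π√(6802³/398600) = 5583.0 s = 93.05 min.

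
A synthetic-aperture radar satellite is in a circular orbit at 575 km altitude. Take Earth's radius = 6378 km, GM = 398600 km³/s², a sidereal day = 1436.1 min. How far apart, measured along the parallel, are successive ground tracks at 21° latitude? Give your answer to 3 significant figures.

2510 km

Semi-major axis a = 6378 + 575 = 6953 km. Period T = 2π√(a³/μ) = 2π√(6953³/398600) = 5769.9 s = 96.17 min.
Node shift per orbit = (5769.9/86166) × 360° = 24.11°.
Equatorial spacing = 24.11 × 111.3 km/° = 2683 km.
At 21° latitude, spacing = 2683 × cos(21°) = 2505 km.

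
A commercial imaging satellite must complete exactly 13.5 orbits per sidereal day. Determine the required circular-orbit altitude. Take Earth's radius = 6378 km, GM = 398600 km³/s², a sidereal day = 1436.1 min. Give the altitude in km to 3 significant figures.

Required period T = 86166 / 13.5 = 6382.7 s.
From T = 2π√(a³/μ): a = (μ T²/4π²)^(1/3) = (398600 × 6382.7² / 4π²)^(1/3) = 7437 km.
Altitude h = a − R = 7437 − 6378 = 1059 km.

1060 km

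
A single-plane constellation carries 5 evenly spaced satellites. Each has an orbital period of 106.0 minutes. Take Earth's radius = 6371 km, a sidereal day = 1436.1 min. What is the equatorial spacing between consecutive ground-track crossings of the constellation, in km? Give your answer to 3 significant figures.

591 km

T = 106.0 min = 6360.0 s.
Single-satellite node shift = (6360.0/86166) × 360° = 26.57°.
With 5 satellites evenly phased, successive equator crossings are 26.57/5 = 5.314° apart.
That is 5.314 × 111.2 = 591 km at the equator.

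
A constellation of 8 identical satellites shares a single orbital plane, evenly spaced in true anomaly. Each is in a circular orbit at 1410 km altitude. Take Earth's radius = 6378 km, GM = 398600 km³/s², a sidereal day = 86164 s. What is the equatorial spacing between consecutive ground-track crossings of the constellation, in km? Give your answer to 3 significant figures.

398 km

Semi-major axis a = 6378 + 1410 = 7788 km. Period T = 2π√(a³/μ) = 2π√(7788³/398600) = 6839.9 s = 114.00 min.
Single-satellite node shift = (6839.9/86164) × 360° = 28.58°.
With 8 satellites evenly phased, successive equator crossings are 28.58/8 = 3.572° apart.
That is 3.572 × 111.3 = 398 km at the equator.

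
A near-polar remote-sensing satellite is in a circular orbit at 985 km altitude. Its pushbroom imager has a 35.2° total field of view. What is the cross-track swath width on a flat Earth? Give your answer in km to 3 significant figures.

Half-angle = 35.2°/2 = 17.6°.
Swath width ≈ 2h·tan(θ/2) = 2 × 985 × tan(17.6°) = 624.9 km.

625 km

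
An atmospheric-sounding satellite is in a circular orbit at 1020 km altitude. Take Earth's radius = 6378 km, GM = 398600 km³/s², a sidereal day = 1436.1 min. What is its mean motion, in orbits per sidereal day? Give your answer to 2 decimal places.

Semi-major axis a = 6378 + 1020 = 7398 km. Period T = 2π√(a³/μ) = 2π√(7398³/398600) = 6332.6 s = 105.54 min.
Orbits per sidereal day = 86166 / 6332.6 = 13.607.

13.61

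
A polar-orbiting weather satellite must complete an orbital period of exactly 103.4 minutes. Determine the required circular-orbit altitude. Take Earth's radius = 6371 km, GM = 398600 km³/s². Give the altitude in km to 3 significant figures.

T = 103.4 min = 6204.0 s.
From T = 2π√(a³/μ): a = (μ T²/4π²)^(1/3) = (398600 × 6204.0² / 4π²)^(1/3) = 7297 km.
Altitude h = a − R = 7297 − 6371 = 926 km.

926 km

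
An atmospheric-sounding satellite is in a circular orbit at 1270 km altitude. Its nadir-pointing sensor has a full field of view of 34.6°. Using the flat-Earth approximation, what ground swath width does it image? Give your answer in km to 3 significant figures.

791 km

Half-angle = 34.6°/2 = 17.3°.
Swath width ≈ 2h·tan(θ/2) = 2 × 1270 × tan(17.3°) = 791.1 km.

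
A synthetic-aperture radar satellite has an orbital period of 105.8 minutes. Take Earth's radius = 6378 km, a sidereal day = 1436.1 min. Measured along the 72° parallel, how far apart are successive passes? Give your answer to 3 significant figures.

T = 105.8 min = 6348.0 s.
Node shift per orbit = (6348.0/86166) × 360° = 26.52°.
Equatorial spacing = 26.52 × 111.3 km/° = 2952 km.
At 72° latitude, spacing = 2952 × cos(72°) = 912 km.

912 km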